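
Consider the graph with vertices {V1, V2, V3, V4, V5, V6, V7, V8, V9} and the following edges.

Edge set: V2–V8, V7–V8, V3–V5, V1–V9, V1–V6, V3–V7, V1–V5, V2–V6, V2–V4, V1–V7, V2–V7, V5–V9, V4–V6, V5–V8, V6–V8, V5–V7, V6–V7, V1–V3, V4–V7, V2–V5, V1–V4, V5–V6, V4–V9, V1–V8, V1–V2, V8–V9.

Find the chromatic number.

6

V1, V2, V5, V6, V7, V8 are mutually adjacent (a clique of size 6), so at least 6 colors are needed.
6 colors suffice: color 1 → {V1}; color 2 → {V4, V5}; color 3 → {V7, V9}; color 4 → {V3, V6}; color 5 → {V2}; color 6 → {V8}. Every edge joins two different colors.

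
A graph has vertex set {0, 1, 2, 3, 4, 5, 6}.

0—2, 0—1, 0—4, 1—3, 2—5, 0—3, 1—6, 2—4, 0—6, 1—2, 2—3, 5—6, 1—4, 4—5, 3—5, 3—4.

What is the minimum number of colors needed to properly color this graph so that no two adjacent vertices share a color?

0, 1, 2, 3, 4 are pairwise adjacent (a clique of size 5), so at least 5 colors are needed.
One proper 5-coloring: 0=e, 1=a, 2=d, 3=c, 4=b, 5=a, 6=b. Every edge joins two different colors.

5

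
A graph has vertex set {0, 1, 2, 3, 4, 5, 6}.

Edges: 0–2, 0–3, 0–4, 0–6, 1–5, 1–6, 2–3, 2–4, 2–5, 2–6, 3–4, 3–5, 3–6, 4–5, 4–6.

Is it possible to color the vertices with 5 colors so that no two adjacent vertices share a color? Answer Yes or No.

The chromatic number is 5. 0, 2, 3, 4, 6 are mutually adjacent (a clique of size 5), so at least 5 colors are needed.
5 colors suffice: 0=purple, 1=red, 2=yellow, 3=red, 4=blue, 5=green, 6=green.
That is already a proper 5-coloring.

Yes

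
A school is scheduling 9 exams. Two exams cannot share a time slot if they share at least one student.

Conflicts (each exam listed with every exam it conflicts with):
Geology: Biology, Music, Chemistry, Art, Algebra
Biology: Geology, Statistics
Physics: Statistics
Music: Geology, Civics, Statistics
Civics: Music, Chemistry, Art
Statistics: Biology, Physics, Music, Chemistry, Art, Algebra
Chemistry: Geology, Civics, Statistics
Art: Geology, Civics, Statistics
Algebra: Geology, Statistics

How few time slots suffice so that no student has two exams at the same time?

Physics and Statistics conflict, so at least 2 time slots are needed.
2 time slots suffice: time slot 1 → {Geology, Civics, Statistics}; time slot 2 → {Biology, Physics, Music, Chemistry, Art, Algebra}. Every pair that conflicts lands in different time slots.

2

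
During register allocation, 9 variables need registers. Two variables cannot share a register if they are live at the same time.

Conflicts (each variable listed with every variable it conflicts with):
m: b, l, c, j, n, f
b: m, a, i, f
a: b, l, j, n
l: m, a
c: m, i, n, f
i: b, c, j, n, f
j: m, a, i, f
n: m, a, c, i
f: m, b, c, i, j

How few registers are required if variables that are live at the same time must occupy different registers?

m, c, n pairwise conflict, so at least 3 registers are needed.
A valid assignment using 3 registers: m=1, b=3, a=1, l=2, c=3, i=1, j=3, n=2, f=2. Every pair that conflicts lands in different registers.

3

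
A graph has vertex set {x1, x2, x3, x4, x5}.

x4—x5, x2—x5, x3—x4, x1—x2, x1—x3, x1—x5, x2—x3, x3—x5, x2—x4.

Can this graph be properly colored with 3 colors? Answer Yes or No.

No

x1, x2, x3, x5 are mutually adjacent (a clique of size 4), so at least 4 colors are needed.
So 3 colors are not enough.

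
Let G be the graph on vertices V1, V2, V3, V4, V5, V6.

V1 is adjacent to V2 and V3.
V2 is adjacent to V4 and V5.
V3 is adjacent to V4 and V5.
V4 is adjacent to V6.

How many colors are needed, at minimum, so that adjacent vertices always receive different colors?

2

V3 and V5 are adjacent, so at least 2 colors are needed.
2 colors suffice: V1=2, V2=1, V3=1, V4=2, V5=2, V6=1. Every edge joins two different colors.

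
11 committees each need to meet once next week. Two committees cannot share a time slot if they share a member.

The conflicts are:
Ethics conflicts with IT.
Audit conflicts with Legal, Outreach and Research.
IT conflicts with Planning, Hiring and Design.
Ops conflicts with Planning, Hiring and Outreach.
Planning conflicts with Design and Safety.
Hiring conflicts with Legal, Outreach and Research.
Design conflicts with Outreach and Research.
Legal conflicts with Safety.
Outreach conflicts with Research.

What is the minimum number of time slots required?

3

Hiring, Outreach, Research are mutually in conflict, so at least 3 time slots are needed.
3 time slots suffice: time slot 1 → {Ethics, Planning, Legal, Outreach}; time slot 2 → {Audit, Hiring, Design, Safety}; time slot 3 → {IT, Ops, Research}. No two conflicting committees share a time slot.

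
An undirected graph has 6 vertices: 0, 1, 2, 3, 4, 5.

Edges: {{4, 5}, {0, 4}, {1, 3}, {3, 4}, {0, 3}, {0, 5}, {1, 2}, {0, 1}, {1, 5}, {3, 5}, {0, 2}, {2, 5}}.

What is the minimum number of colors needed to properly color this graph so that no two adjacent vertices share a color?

0, 1, 2, 5 are pairwise adjacent (a clique of size 4), so at least 4 colors are needed.
A valid assignment using 4 colors: 0=blue, 1=yellow, 2=green, 3=green, 4=yellow, 5=red. Every edge joins two different colors.

4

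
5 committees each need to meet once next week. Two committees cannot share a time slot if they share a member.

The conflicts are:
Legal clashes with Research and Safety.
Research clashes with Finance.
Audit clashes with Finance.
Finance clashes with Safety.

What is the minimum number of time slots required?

2

Research and Finance conflict, so at least 2 time slots are needed.
2 time slots suffice: time slot 1 → {Legal, Finance}; time slot 2 → {Research, Audit, Safety}. No two conflicting committees share a time slot.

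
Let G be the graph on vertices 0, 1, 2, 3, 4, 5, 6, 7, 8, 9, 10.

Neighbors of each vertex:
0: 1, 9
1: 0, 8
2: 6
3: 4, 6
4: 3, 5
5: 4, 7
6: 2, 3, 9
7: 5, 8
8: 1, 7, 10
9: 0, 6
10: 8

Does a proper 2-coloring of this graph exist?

No

The cycle 8-7-5-4-3-6-9-0-1-8 has odd length 9, so it cannot be 2-colored; at least 3 colors are needed.
So 2 colors are not enough.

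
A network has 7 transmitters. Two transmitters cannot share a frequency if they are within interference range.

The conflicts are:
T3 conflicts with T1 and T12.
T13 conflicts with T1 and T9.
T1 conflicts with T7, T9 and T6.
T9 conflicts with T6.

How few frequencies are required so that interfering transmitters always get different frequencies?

3

T1, T9, T6 pairwise conflict, so at least 3 frequencies are needed.
3 frequencies suffice: frequency 1 → {T1, T12}; frequency 2 → {T3, T7, T9}; frequency 3 → {T13, T6}. Every pair that conflicts lands in different frequencies.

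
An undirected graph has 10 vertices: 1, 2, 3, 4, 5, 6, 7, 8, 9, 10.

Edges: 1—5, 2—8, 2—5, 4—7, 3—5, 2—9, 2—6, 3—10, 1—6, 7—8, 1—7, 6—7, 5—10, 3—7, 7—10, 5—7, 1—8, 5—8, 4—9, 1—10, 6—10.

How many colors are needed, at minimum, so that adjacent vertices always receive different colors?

4

3, 5, 7, 10 form a clique, so at least 4 colors are needed.
A valid assignment using 4 colors: 1=c, 2=a, 3=c, 4=c, 5=b, 6=b, 7=a, 8=d, 9=b, 10=d. Every edge joins two different colors.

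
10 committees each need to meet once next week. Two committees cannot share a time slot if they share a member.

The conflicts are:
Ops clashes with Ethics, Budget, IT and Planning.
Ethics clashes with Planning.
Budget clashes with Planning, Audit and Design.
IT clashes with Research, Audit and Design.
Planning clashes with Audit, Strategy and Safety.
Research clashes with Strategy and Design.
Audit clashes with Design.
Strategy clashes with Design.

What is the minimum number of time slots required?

Research, Strategy, Design all conflict with each other, so at least 3 time slots are needed.
3 time slots suffice: time slot 1 → {Planning, Design}; time slot 2 → {Ethics, Budget, IT, Strategy, Safety}; time slot 3 → {Ops, Research, Audit}. Every pair that conflicts lands in different time slots.

3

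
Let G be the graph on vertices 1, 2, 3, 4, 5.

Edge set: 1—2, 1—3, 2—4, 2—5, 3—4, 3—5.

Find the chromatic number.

2

2 and 4 are adjacent, so at least 2 colors are needed.
2 colors suffice: color red → {2, 3}; color blue → {1, 4, 5}. Every edge joins two different colors.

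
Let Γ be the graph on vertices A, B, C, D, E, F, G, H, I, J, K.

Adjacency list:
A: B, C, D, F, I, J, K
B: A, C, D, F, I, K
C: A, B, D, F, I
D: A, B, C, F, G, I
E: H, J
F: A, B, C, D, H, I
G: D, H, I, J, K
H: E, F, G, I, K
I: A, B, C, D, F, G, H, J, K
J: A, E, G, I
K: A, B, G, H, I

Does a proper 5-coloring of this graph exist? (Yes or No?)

No

A, B, C, D, F, I are mutually adjacent (a clique of size 6), so at least 6 colors are needed.
So 5 colors are not enough.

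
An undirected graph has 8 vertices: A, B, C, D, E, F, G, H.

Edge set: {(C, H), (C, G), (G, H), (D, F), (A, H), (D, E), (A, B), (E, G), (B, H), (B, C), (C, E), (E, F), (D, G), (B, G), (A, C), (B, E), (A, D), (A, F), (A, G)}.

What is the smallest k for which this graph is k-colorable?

A, B, C, G, H are pairwise adjacent (a clique of size 5), so at least 5 colors are needed.
5 colors suffice: color 1 → {F, G}; color 2 → {A, E}; color 3 → {B, D}; color 4 → {C}; color 5 → {H}. Every edge joins two different colors.

5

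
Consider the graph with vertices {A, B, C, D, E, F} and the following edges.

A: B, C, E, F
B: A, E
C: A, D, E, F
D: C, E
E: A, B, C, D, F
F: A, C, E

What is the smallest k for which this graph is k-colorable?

4

A, C, E, F are mutually adjacent (a clique of size 4), so at least 4 colors are needed.
4 colors suffice: color 1 → {E}; color 2 → {A, D}; color 3 → {B, C}; color 4 → {F}. No two adjacent vertices share a color.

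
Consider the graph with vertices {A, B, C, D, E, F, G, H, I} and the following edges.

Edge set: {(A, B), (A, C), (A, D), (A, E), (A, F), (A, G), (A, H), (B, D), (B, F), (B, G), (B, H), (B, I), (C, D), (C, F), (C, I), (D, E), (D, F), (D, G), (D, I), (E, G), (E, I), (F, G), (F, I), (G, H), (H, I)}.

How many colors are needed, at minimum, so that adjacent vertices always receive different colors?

5

A, B, D, F, G are pairwise adjacent (a clique of size 5), so at least 5 colors are needed.
5 colors suffice: color red → {D, H}; color blue → {A, I}; color green → {B, C, E}; color yellow → {G}; color purple → {F}. Every edge joins two different colors.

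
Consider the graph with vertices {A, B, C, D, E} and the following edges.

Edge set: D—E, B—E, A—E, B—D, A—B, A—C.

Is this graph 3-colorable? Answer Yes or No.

The chromatic number is 3. A, B, E form a triangle, so at least 3 colors are needed.
A valid assignment using 3 colors: A=1, B=2, C=2, D=1, E=3.
That is already a proper 3-coloring.

Yes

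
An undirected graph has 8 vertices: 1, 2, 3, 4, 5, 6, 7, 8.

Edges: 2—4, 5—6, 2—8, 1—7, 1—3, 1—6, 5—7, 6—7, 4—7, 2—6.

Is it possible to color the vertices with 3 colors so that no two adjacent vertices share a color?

The chromatic number is 3. 5, 6, 7 are pairwise adjacent, so at least 3 colors are needed.
3 colors suffice: color a → {2, 3, 7}; color b → {4, 6, 8}; color c → {1, 5}.
That is already a proper 3-coloring.

Yes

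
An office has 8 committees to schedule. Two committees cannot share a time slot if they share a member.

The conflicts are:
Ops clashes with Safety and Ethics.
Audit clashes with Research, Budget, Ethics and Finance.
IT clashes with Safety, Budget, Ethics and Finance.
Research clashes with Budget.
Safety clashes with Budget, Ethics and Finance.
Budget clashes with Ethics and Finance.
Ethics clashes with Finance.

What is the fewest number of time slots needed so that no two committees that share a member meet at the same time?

5

IT, Safety, Budget, Ethics, Finance pairwise conflict, so at least 5 time slots are needed.
5 time slots suffice: time slot 1 → {Ops, Budget}; time slot 2 → {Research, Ethics}; time slot 3 → {Finance}; time slot 4 → {Audit, Safety}; time slot 5 → {IT}. Every pair that conflicts lands in different time slots.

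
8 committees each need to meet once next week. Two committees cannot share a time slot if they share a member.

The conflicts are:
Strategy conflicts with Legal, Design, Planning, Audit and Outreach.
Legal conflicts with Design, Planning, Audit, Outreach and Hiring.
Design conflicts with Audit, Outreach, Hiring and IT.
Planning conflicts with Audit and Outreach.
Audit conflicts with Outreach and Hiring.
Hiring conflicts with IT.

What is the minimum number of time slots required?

Strategy, Legal, Design, Audit, Outreach all conflict with each other, so at least 5 time slots are needed.
5 time slots suffice: Strategy=4, Legal=3, Design=1, Planning=1, Audit=2, Outreach=5, Hiring=4, IT=2. Every pair that conflicts lands in different time slots.

5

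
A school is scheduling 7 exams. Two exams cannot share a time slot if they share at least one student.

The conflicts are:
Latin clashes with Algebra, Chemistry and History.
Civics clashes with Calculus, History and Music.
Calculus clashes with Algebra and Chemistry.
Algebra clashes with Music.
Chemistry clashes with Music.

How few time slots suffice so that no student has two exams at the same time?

3

The cycle Music-Civics-History-Latin-Chemistry-Music has odd length 5, so it cannot be 2-colored; at least 3 time slots are needed.
3 time slots suffice: time slot 1 → {Civics, Algebra, Chemistry}; time slot 2 → {Latin, Calculus, Music}; time slot 3 → {History}. No two conflicting exams share a time slot.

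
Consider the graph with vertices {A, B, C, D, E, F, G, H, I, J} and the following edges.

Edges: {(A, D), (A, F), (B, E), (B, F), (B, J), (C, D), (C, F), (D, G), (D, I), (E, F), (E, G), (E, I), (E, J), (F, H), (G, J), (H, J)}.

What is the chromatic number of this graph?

3

E, G, J are pairwise adjacent, so at least 3 colors are needed.
3 colors suffice: A=green, B=green, C=green, D=red, E=red, F=blue, G=green, H=red, I=blue, J=blue. Each edge has distinct colors on its endpoints.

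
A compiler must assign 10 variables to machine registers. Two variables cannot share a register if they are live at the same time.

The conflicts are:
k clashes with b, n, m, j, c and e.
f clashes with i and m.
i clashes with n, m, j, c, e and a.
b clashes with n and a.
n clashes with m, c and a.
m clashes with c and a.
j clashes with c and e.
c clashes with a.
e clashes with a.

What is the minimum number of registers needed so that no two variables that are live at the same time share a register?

5

i, n, m, c, a all conflict with each other, so at least 5 registers are needed.
5 registers suffice: k=1, f=3, i=1, b=2, n=3, m=2, j=3, c=5, e=2, a=4. Every pair that conflicts lands in different registers.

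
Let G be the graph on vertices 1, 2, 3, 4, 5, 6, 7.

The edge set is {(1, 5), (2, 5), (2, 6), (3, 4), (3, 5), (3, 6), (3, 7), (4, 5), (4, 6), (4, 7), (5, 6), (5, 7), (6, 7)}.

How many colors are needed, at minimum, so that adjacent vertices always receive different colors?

3, 4, 5, 6, 7 are mutually adjacent (a clique of size 5), so at least 5 colors are needed.
5 colors suffice: color a → {5}; color b → {1, 6}; color c → {2, 4}; color d → {3}; color e → {7}. Every edge joins two different colors.

5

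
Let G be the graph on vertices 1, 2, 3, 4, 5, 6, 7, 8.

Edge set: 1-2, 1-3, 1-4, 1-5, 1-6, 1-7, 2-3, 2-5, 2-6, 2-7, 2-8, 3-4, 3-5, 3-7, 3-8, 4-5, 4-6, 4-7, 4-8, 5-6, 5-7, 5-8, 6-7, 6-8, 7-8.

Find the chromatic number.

5

1, 2, 5, 6, 7 are pairwise adjacent (a clique of size 5), so at least 5 colors are needed.
5 colors suffice: 1=d, 2=e, 3=c, 4=e, 5=a, 6=c, 7=b, 8=d. No two adjacent vertices share a color.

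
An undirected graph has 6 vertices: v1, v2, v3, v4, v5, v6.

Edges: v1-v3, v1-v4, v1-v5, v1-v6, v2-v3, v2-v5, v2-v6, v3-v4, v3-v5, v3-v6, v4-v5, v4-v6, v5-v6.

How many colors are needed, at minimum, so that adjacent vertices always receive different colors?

5

v1, v3, v4, v5, v6 form a clique, so at least 5 colors are needed.
One proper 5-coloring: v1=yellow, v2=yellow, v3=red, v4=purple, v5=blue, v6=green. No two adjacent vertices share a color.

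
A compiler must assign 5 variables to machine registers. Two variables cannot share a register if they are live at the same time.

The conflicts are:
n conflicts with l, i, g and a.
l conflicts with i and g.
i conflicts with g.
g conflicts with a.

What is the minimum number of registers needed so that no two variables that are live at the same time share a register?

4

n, l, i, g pairwise conflict, so at least 4 registers are needed.
A valid assignment using 4 registers: n=1, l=3, i=4, g=2, a=3. Each listed conflict is separated.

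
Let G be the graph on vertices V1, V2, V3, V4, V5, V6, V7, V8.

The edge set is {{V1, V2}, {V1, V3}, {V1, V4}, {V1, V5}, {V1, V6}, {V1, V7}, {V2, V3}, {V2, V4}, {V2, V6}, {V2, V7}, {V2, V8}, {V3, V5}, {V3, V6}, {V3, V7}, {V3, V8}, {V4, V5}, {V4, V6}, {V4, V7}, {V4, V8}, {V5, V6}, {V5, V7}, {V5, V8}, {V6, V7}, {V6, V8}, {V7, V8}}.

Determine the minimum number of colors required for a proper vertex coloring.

V1, V3, V5, V6, V7 are pairwise adjacent (a clique of size 5), so at least 5 colors are needed.
5 colors suffice: V1=G, V2=P, V3=Y, V4=Y, V5=P, V6=R, V7=B, V8=G. No two adjacent vertices share a color.

5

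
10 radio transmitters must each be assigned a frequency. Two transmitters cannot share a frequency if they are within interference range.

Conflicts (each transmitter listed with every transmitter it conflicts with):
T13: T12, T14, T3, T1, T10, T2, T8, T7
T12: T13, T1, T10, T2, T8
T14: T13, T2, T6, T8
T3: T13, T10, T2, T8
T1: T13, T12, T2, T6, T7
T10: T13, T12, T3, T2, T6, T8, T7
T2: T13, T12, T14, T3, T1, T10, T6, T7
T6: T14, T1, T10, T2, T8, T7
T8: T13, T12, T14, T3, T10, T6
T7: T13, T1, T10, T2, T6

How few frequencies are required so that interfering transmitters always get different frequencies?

T13, T3, T10, T2 all conflict with each other, so at least 4 frequencies are needed.
Using 4 frequencies: T13=2, T12=4, T14=3, T3=4, T1=3, T10=3, T2=1, T6=2, T8=1, T7=4. Each listed conflict is separated.

4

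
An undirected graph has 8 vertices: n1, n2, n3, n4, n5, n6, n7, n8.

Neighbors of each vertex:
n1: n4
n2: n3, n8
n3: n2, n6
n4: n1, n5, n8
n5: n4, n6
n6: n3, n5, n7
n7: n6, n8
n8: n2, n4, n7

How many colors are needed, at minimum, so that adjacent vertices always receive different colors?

3

The cycle n6-n3-n2-n8-n7-n6 has odd length 5, so it cannot be 2-colored; at least 3 colors are needed.
3 colors suffice: color 1 → {n2, n4, n6}; color 2 → {n1, n3, n5, n8}; color 3 → {n7}. No two adjacent vertices share a color.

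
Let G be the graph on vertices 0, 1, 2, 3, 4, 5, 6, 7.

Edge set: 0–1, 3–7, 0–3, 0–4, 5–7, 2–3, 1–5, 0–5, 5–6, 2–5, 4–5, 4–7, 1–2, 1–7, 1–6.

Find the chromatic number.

3

1, 5, 6 form a triangle, so at least 3 colors are needed.
3 colors suffice: color red → {3, 5}; color blue → {1, 4}; color green → {0, 2, 6, 7}. Each edge has distinct colors on its endpoints.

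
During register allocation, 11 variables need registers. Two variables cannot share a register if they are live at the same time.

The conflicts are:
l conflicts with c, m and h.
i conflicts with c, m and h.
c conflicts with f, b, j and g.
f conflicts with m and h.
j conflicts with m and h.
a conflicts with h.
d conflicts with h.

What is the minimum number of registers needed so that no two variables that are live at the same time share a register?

2

l and m conflict, so at least 2 registers are needed.
2 registers suffice: register 1 → {c, m, h}; register 2 → {l, i, f, b, j, a, g, d}. No two conflicting variables share a register.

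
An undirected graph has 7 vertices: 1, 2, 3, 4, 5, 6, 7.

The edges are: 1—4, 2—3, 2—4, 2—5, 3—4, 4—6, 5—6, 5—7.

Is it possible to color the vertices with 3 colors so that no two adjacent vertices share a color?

Yes

The chromatic number is 3. 2, 3, 4 are mutually adjacent, so at least 3 colors are needed.
3 colors suffice: color red → {4, 5}; color blue → {1, 2, 6, 7}; color green → {3}.
That is already a proper 3-coloring.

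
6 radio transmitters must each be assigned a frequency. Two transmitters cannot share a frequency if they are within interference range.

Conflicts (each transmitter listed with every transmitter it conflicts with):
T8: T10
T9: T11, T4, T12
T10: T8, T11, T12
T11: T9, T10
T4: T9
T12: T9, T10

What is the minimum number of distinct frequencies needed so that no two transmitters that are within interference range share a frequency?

2

T9 and T4 conflict, so at least 2 frequencies are needed.
2 frequencies suffice: frequency 1 → {T9, T10}; frequency 2 → {T8, T11, T4, T12}. Each listed conflict is separated.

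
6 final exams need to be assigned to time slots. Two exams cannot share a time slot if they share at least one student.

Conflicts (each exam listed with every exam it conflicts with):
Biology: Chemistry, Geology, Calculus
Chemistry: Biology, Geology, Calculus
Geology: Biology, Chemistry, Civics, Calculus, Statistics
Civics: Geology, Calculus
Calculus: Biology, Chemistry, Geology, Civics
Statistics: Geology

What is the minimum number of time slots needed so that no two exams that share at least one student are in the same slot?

4

Biology, Chemistry, Geology, Calculus are mutually in conflict, so at least 4 time slots are needed.
A valid assignment using 4 time slots: Biology=3, Chemistry=4, Geology=1, Civics=3, Calculus=2, Statistics=2. No two conflicting exams share a time slot.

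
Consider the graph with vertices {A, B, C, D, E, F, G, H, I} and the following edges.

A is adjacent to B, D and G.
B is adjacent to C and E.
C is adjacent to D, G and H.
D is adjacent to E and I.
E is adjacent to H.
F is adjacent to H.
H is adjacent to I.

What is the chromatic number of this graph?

A and G are adjacent, so at least 2 colors are needed.
A valid assignment using 2 colors: A=blue, B=red, C=blue, D=red, E=blue, F=blue, G=red, H=red, I=blue. No two adjacent vertices share a color.

2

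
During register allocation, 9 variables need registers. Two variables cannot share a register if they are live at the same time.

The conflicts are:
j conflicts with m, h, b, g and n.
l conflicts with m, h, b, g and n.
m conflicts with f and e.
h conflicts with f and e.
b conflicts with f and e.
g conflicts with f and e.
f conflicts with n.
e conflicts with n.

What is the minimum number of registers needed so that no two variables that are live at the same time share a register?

j and h conflict, so at least 2 registers are needed.
2 registers suffice: register 1 → {j, l, f, e}; register 2 → {m, h, b, g, n}. Every pair that conflicts lands in different registers.

2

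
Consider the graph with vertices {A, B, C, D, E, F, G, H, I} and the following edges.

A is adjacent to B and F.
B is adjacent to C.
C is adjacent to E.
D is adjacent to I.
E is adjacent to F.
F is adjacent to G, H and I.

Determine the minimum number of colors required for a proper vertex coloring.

3

The cycle C-E-F-A-B-C has odd length 5, so it cannot be 2-colored; at least 3 colors are needed.
3 colors suffice: color 1 → {C, D, F}; color 2 → {A, E, G, H, I}; color 3 → {B}. Every edge joins two different colors.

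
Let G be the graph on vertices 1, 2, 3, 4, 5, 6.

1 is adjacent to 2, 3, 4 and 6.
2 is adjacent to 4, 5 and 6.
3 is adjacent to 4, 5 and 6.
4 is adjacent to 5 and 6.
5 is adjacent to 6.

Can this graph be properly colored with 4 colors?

The chromatic number is 4. 3, 4, 5, 6 are mutually adjacent (a clique of size 4), so at least 4 colors are needed.
4 colors suffice: color red → {4}; color blue → {6}; color green → {1, 5}; color yellow → {2, 3}.
That is already a proper 4-coloring.

Yes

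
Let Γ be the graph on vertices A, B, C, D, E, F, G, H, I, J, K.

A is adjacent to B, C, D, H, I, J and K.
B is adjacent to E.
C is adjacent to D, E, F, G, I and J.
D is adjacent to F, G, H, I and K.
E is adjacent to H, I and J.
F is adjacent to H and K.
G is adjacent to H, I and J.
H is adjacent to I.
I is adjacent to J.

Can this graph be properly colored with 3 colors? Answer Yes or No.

C, G, I, J form a clique, so at least 4 colors are needed.
So 3 colors are not enough.

No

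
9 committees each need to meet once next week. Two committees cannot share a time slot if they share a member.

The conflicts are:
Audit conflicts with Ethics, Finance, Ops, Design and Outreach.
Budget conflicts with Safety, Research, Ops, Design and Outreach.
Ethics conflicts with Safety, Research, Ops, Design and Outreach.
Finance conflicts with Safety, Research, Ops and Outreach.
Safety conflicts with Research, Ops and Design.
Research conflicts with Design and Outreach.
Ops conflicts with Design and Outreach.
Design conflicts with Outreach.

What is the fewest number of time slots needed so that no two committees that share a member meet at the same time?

Audit, Ethics, Ops, Design, Outreach pairwise conflict, so at least 5 time slots are needed.
5 time slots suffice: time slot 1 → {Safety, Outreach}; time slot 2 → {Research, Ops}; time slot 3 → {Finance, Design}; time slot 4 → {Budget, Ethics}; time slot 5 → {Audit}. Every pair that conflicts lands in different time slots.

5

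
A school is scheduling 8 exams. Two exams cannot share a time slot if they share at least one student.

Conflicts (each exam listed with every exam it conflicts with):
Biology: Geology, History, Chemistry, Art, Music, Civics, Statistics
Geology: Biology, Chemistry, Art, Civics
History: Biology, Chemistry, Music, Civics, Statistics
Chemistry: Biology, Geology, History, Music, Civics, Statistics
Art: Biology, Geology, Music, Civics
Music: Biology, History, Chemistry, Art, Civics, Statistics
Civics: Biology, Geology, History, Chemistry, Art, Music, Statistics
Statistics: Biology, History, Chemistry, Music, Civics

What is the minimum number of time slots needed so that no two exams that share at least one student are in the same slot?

Biology, History, Chemistry, Music, Civics, Statistics pairwise conflict, so at least 6 time slots are needed.
6 time slots suffice: time slot 1 → {Biology}; time slot 2 → {Civics}; time slot 3 → {Chemistry, Art}; time slot 4 → {Geology, Music}; time slot 5 → {Statistics}; time slot 6 → {History}. Each listed conflict is separated.

6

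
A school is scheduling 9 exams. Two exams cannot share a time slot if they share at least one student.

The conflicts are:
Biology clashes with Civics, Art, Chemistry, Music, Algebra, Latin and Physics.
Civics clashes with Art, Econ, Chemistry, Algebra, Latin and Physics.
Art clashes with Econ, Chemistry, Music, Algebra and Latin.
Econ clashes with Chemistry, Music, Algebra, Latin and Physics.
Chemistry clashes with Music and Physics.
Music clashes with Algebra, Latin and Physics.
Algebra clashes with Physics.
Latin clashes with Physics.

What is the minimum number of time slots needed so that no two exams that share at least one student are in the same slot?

Biology, Art, Chemistry, Music pairwise conflict, so at least 4 time slots are needed.
4 time slots suffice: time slot 1 → {Biology, Econ}; time slot 2 → {Civics, Music}; time slot 3 → {Art, Physics}; time slot 4 → {Chemistry, Algebra, Latin}. Every pair that conflicts lands in different time slots.

4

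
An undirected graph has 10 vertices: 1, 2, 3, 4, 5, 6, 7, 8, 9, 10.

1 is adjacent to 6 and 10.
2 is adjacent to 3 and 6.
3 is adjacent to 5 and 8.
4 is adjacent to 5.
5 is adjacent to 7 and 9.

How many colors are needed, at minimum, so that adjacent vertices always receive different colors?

2

1 and 10 are adjacent, so at least 2 colors are needed.
2 colors suffice: color red → {1, 2, 5, 8}; color blue → {3, 4, 6, 7, 9, 10}. No two adjacent vertices share a color.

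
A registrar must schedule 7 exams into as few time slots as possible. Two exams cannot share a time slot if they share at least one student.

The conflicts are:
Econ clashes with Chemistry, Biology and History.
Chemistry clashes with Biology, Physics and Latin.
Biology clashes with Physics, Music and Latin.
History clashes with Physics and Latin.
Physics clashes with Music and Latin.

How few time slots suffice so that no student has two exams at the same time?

4

Chemistry, Biology, Physics, Latin are mutually in conflict, so at least 4 time slots are needed.
A valid assignment using 4 time slots: Econ=2, Chemistry=4, Biology=1, History=1, Physics=2, Music=3, Latin=3. Each listed conflict is separated.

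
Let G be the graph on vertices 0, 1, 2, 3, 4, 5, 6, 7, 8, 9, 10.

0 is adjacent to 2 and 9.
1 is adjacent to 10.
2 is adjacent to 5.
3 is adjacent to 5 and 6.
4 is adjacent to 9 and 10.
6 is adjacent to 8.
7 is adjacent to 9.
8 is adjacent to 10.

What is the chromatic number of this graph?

The cycle 4-9-0-2-5-3-6-8-10-4 has odd length 9, so it cannot be 2-colored; at least 3 colors are needed.
One proper 3-coloring: 0=c, 1=b, 2=b, 3=b, 4=b, 5=a, 6=a, 7=b, 8=b, 9=a, 10=a. No two adjacent vertices share a color.

3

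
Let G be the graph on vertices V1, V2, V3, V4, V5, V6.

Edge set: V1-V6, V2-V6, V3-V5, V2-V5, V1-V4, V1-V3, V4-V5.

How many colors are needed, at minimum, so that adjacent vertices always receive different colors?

The cycle V6-V1-V4-V5-V2-V6 has odd length 5, so it cannot be 2-colored; at least 3 colors are needed.
3 colors suffice: color R → {V1, V5}; color B → {V3, V4, V6}; color G → {V2}. Every edge joins two different colors.

3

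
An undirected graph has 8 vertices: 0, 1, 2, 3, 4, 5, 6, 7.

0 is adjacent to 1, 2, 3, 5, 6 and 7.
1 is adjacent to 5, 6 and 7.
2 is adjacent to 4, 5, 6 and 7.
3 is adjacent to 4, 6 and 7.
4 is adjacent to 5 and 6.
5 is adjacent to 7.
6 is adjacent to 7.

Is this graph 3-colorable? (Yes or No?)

0, 3, 6, 7 are mutually adjacent (a clique of size 4), so at least 4 colors are needed.
So 3 colors are not enough.

No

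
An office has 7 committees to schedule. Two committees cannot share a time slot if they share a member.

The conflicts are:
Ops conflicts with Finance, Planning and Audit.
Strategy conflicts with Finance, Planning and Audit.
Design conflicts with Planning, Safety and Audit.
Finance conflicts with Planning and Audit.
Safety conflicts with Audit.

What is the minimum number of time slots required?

Strategy, Finance, Audit pairwise conflict, so at least 3 time slots are needed.
A valid assignment using 3 time slots: Ops=3, Strategy=3, Design=2, Finance=2, Planning=1, Safety=3, Audit=1. No two conflicting committees share a time slot.

3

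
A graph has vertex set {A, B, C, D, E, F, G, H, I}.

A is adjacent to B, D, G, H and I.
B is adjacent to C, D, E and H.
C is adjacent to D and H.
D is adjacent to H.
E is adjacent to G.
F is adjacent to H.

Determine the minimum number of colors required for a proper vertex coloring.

A, B, D, H are mutually adjacent (a clique of size 4), so at least 4 colors are needed.
A valid assignment using 4 colors: A=red, B=blue, C=red, D=yellow, E=red, F=red, G=blue, H=green, I=blue. No two adjacent vertices share a color.

4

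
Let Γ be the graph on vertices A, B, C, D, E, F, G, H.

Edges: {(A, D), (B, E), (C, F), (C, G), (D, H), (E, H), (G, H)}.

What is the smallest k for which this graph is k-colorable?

2

G and H are adjacent, so at least 2 colors are needed.
2 colors suffice: color red → {A, B, C, H}; color blue → {D, E, F, G}. Each edge has distinct colors on its endpoints.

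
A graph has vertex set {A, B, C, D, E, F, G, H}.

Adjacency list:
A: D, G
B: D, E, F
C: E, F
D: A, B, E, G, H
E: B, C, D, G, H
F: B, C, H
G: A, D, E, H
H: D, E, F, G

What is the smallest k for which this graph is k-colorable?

4

D, E, G, H form a clique, so at least 4 colors are needed.
A valid assignment using 4 colors: A=2, B=3, C=3, D=1, E=2, F=1, G=3, H=4. No two adjacent vertices share a color.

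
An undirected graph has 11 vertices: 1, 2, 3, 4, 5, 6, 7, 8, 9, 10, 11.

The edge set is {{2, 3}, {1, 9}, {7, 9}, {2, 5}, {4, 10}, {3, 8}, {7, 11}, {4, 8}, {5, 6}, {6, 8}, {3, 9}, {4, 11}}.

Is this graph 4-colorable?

The chromatic number is 3. The cycle 5-6-8-3-2-5 has odd length 5, so it cannot be 2-colored; at least 3 colors are needed.
A valid assignment using 3 colors: 1=blue, 2=green, 3=blue, 4=blue, 5=red, 6=blue, 7=blue, 8=red, 9=red, 10=red, 11=red.
Since 4 ≥ 3, a proper 4-coloring certainly exists.

Yes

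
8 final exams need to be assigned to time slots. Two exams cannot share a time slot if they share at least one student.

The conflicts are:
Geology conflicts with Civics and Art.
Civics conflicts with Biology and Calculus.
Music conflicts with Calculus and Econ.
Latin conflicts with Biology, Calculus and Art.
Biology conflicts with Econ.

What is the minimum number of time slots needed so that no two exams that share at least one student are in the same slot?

The cycle Biology-Econ-Music-Calculus-Latin-Biology has odd length 5, so it cannot be 2-colored; at least 3 time slots are needed.
A valid assignment using 3 time slots: Geology=2, Civics=1, Music=1, Latin=1, Biology=2, Calculus=2, Art=3, Econ=3. Each listed conflict is separated.

3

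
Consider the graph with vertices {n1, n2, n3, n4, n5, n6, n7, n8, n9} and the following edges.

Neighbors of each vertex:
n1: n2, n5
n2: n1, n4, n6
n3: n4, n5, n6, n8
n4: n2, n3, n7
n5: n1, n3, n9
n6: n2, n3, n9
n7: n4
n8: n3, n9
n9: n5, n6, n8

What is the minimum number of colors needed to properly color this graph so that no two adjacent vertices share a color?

The cycle n3-n4-n2-n1-n5-n3 has odd length 5, so it cannot be 2-colored; at least 3 colors are needed.
3 colors suffice: n1=G, n2=R, n3=R, n4=B, n5=B, n6=B, n7=R, n8=B, n9=R. Every edge joins two different colors.

3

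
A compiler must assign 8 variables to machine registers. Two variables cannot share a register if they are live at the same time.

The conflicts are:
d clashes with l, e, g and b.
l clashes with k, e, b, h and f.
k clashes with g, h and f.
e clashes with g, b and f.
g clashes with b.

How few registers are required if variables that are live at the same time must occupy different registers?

d, e, g, b are mutually in conflict, so at least 4 registers are needed.
4 registers suffice: register 1 → {l, g}; register 2 → {k, e}; register 3 → {d, h, f}; register 4 → {b}. No two conflicting variables share a register.

4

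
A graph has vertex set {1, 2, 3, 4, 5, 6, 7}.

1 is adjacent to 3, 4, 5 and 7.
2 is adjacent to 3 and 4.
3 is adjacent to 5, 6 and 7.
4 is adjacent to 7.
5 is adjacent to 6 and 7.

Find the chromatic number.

4

1, 3, 5, 7 are mutually adjacent (a clique of size 4), so at least 4 colors are needed.
A valid assignment using 4 colors: 1=b, 2=b, 3=a, 4=a, 5=d, 6=b, 7=c. No two adjacent vertices share a color.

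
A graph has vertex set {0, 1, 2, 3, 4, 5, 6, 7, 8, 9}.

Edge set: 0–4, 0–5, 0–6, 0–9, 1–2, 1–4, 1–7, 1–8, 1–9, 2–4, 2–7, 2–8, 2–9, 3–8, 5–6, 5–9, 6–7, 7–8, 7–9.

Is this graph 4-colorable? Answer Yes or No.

The chromatic number is 4. 1, 2, 7, 9 are mutually adjacent (a clique of size 4), so at least 4 colors are needed.
4 colors suffice: color red → {0, 1, 3}; color blue → {2, 6}; color green → {4, 5, 7}; color yellow → {8, 9}.
That is already a proper 4-coloring.

Yes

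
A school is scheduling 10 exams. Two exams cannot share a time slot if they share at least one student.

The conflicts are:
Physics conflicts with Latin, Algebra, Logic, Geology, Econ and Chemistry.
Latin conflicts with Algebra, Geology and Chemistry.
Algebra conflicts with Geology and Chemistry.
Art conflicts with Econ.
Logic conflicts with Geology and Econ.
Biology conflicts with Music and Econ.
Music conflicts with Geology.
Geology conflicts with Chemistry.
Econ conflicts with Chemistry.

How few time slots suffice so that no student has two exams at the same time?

Physics, Latin, Algebra, Geology, Chemistry all conflict with each other, so at least 5 time slots are needed.
5 time slots suffice: time slot 1 → {Physics, Art, Biology}; time slot 2 → {Geology, Econ}; time slot 3 → {Logic, Music, Chemistry}; time slot 4 → {Latin}; time slot 5 → {Algebra}. Each listed conflict is separated.

5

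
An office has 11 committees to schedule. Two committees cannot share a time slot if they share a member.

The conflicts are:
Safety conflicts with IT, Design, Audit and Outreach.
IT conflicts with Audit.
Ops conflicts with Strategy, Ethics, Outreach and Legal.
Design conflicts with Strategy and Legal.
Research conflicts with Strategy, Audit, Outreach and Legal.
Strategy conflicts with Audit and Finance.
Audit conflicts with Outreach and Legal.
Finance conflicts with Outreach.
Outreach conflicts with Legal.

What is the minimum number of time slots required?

4

Research, Audit, Outreach, Legal all conflict with each other, so at least 4 time slots are needed.
4 time slots suffice: time slot 1 → {IT, Strategy, Ethics, Outreach}; time slot 2 → {Ops, Design, Audit, Finance}; time slot 3 → {Safety, Legal}; time slot 4 → {Research}. Every pair that conflicts lands in different time slots.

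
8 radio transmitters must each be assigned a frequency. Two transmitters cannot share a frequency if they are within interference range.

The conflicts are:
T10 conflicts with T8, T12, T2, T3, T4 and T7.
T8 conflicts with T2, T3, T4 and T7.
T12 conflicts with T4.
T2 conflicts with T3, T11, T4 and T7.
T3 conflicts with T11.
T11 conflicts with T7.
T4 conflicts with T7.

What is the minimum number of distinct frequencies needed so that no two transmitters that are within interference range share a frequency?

5

T10, T8, T2, T4, T7 are mutually in conflict, so at least 5 frequencies are needed.
5 frequencies suffice: frequency 1 → {T12, T2}; frequency 2 → {T10, T11}; frequency 3 → {T3, T7}; frequency 4 → {T8}; frequency 5 → {T4}. Every pair that conflicts lands in different frequencies.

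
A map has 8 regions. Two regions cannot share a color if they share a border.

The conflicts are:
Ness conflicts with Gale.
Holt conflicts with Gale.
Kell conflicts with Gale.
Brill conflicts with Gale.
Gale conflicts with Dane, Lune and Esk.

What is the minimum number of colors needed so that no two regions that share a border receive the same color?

2

Gale and Dane conflict, so at least 2 colors are needed.
A valid assignment using 2 colors: Ness=2, Holt=2, Kell=2, Brill=2, Gale=1, Dane=2, Lune=2, Esk=2. Every pair that conflicts lands in different colors.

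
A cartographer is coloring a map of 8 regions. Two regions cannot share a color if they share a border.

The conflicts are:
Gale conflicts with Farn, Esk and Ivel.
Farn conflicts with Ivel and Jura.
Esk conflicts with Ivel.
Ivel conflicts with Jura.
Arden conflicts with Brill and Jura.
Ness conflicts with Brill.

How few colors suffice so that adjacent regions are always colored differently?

Gale, Esk, Ivel pairwise conflict, so at least 3 colors are needed.
3 colors suffice: color 1 → {Ivel, Arden, Ness}; color 2 → {Gale, Brill, Jura}; color 3 → {Farn, Esk}. Each listed conflict is separated.

3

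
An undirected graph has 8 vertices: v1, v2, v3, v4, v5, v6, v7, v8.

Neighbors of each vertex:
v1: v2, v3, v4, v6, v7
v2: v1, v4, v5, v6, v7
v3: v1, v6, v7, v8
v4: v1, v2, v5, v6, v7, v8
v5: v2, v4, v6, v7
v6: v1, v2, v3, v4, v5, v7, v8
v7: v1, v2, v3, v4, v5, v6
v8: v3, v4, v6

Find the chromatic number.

5

v2, v4, v5, v6, v7 are mutually adjacent (a clique of size 5), so at least 5 colors are needed.
5 colors suffice: color R → {v6}; color B → {v3, v4}; color G → {v7, v8}; color Y → {v1, v5}; color P → {v2}. No two adjacent vertices share a color.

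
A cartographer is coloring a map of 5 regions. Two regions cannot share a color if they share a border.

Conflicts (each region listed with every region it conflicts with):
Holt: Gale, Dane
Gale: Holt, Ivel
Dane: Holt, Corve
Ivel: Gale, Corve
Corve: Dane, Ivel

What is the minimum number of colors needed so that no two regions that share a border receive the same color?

3

The cycle Gale-Ivel-Corve-Dane-Holt-Gale has odd length 5, so it cannot be 2-colored; at least 3 colors are needed.
A valid assignment using 3 colors: Holt=1, Gale=2, Dane=2, Ivel=3, Corve=1. Each listed conflict is separated.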